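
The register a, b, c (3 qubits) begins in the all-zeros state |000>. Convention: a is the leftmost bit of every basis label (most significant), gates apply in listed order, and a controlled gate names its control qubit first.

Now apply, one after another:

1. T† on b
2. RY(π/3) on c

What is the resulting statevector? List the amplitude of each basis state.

The final amplitudes are sqrt(3)/2 on |000>, 1/2 on |001>, and 0 on every other basis state.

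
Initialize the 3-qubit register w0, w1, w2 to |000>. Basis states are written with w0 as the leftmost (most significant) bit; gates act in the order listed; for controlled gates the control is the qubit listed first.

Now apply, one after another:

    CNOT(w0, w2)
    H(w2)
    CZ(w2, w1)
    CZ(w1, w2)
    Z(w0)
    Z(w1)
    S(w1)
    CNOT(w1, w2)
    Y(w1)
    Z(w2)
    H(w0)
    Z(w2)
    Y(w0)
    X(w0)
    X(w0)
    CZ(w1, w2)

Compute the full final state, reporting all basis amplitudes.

The final amplitudes are 0 on |000>, 0 on |001>, 1/2 on |010>, -1/2 on |011>, 0 on |100>, 0 on |101>, -1/2 on |110>, 1/2 on |111>.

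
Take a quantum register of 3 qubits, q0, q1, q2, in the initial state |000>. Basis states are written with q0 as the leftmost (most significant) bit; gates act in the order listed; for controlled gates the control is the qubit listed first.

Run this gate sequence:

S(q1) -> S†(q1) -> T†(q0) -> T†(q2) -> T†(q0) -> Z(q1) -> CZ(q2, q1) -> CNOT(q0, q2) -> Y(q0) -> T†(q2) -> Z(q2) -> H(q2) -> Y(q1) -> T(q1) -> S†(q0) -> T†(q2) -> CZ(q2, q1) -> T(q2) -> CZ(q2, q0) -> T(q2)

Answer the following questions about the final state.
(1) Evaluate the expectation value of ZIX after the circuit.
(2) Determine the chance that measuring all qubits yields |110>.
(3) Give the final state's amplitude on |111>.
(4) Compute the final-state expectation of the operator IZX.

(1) The expectation value of ZIX is -sqrt(2)/2.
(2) The probability of measuring |110> is 1/2.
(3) The final state's coefficient on |111> equals -sqrt(2)/2.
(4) The expectation value of IZX is -sqrt(2)/2.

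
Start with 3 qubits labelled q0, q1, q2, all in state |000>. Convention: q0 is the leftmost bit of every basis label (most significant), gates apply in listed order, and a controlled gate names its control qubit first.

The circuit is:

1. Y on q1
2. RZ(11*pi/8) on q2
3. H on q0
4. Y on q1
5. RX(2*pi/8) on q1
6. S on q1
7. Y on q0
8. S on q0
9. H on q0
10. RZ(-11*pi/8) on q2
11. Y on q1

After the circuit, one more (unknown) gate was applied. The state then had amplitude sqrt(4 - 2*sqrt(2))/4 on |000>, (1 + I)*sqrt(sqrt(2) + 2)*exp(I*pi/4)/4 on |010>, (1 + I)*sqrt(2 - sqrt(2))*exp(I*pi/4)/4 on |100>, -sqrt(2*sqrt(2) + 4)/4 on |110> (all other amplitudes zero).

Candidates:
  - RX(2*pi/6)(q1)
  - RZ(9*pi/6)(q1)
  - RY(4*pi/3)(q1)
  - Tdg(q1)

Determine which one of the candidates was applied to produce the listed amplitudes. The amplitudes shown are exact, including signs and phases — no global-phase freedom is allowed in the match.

The unique candidate consistent with the amplitudes is RZ(9*pi/6)(q1).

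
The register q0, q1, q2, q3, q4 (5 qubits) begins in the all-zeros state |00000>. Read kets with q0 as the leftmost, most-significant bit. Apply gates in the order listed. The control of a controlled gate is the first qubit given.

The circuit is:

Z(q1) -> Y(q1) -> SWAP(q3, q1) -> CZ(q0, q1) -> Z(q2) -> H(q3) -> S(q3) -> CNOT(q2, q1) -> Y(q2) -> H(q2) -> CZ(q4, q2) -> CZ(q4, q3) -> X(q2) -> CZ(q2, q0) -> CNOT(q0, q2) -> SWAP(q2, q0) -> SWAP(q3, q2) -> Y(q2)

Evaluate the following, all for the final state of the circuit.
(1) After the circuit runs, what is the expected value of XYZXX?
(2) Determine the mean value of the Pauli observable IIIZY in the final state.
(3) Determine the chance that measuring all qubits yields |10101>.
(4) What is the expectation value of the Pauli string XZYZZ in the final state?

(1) The observable XYZXX averages to 0.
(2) The expectation value of IIIZY is 0.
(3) A full measurement returns |10101> with probability 0.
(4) The observable XZYZZ averages to 1.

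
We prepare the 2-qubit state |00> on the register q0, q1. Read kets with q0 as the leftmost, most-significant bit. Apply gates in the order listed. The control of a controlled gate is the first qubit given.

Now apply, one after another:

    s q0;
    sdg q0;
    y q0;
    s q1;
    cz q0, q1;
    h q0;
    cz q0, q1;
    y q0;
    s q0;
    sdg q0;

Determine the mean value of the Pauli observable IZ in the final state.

In the final state, IZ has expectation 1.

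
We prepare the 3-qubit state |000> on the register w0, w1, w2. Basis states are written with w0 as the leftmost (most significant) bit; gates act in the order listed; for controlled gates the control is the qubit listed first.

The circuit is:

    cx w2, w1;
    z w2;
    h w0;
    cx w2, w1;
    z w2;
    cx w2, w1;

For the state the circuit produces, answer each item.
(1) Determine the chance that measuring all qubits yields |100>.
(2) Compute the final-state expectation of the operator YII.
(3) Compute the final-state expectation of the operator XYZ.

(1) Outcome |100> occurs with probability 1/2.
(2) In the final state, YII has expectation 0.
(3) The expectation value of XYZ is 0.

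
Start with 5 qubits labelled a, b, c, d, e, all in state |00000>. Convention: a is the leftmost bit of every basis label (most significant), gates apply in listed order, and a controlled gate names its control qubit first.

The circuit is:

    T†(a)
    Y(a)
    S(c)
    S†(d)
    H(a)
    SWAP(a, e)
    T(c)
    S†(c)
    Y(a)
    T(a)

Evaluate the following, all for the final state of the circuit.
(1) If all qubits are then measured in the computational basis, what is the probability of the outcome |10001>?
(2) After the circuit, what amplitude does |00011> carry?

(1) Outcome |10001> occurs with probability 1/2.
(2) The amplitude on |00011> is 0.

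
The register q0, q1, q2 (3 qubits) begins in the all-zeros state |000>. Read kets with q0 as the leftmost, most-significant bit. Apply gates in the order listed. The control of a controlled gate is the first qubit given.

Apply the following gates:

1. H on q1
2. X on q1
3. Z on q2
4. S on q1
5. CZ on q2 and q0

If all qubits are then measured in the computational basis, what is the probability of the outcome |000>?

Outcome |000> occurs with probability 1/2.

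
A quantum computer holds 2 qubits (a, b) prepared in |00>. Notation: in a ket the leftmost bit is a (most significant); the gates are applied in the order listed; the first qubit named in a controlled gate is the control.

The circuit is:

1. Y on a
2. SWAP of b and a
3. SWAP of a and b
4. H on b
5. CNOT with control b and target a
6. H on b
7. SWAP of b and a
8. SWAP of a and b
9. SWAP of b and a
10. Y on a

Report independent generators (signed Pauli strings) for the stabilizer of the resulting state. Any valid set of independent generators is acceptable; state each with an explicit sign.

One valid set of independent stabilizer generators is +XZ, -ZX (any independent generating set of the same group is equally correct).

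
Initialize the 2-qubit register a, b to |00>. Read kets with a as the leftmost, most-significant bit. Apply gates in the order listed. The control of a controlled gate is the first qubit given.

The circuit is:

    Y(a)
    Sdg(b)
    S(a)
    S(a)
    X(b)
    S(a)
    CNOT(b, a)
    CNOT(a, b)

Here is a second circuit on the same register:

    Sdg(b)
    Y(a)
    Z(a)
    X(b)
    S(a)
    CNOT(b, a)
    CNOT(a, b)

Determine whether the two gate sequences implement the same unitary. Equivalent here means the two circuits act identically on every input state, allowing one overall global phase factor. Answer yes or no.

Yes — the two circuits implement the same unitary up to a global phase.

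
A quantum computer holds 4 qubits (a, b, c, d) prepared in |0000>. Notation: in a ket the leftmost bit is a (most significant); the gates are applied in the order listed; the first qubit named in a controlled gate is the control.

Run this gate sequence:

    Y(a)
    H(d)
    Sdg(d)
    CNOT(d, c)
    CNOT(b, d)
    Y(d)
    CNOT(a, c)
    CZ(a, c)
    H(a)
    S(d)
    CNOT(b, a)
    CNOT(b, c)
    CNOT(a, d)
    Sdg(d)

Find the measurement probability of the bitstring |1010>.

The probability of measuring |1010> is 1/4.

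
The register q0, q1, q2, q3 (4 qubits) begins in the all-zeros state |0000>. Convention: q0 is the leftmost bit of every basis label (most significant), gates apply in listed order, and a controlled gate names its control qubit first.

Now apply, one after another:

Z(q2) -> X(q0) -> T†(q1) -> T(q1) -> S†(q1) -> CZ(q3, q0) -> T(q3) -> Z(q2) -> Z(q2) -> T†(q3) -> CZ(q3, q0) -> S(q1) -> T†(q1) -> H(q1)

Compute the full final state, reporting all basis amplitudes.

The final amplitudes are sqrt(2)/2 on |1000>, sqrt(2)/2 on |1100>, and 0 on every other basis state. Key observation: gates 5-12 undo each other exactly, leaving only the rest of the circuit to track.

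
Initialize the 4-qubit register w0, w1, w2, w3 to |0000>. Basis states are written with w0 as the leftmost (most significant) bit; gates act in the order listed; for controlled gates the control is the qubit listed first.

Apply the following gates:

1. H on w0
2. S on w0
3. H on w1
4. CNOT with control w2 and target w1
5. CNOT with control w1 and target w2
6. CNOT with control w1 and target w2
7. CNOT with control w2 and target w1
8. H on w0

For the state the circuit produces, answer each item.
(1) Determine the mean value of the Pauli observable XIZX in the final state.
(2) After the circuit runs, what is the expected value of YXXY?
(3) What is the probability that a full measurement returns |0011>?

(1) The expectation value of XIZX is 0. Key observation: the block from step 4 through step 7 cancels to the identity and can be dropped.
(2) The expectation value of YXXY is 0.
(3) A full measurement returns |0011> with probability 0.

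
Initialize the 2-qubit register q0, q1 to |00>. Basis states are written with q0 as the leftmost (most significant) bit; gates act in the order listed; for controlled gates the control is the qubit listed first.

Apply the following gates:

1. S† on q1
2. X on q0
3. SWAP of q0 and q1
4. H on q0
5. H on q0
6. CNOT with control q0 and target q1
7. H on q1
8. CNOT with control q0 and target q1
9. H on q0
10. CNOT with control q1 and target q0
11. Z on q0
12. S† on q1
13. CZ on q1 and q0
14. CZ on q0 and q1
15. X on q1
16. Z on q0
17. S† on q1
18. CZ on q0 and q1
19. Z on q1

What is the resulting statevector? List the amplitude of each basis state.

The final amplitudes are I/2 on |00>, I/2 on |01>, I/2 on |10>, -I/2 on |11>.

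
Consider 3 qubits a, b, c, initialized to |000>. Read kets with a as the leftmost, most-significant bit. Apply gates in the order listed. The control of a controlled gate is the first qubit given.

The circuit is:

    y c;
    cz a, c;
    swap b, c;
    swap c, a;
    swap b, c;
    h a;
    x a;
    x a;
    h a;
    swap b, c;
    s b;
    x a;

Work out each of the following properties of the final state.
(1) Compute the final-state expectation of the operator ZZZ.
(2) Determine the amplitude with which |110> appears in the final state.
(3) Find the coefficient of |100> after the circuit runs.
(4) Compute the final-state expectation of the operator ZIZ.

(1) The expectation value of ZZZ is 1.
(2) |110> carries amplitude -1 in the final state.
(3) The final state's coefficient on |100> equals 0.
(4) The observable ZIZ averages to -1.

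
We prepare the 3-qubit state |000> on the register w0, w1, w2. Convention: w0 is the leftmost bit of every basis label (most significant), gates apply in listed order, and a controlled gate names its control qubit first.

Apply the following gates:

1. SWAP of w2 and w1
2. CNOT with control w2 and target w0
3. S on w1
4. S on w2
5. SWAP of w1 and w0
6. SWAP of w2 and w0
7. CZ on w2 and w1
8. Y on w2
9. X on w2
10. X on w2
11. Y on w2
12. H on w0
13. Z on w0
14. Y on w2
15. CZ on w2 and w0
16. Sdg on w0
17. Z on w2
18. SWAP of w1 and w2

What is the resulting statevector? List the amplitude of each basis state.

The resulting statevector has amplitude -sqrt(2)*I/2 on |010>, -sqrt(2)/2 on |110>, and 0 on every other basis state.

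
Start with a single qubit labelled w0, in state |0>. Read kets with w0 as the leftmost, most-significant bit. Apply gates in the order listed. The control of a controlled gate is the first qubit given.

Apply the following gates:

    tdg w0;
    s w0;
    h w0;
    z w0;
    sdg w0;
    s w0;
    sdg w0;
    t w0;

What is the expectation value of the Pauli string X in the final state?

The observable X averages to -sqrt(2)/2.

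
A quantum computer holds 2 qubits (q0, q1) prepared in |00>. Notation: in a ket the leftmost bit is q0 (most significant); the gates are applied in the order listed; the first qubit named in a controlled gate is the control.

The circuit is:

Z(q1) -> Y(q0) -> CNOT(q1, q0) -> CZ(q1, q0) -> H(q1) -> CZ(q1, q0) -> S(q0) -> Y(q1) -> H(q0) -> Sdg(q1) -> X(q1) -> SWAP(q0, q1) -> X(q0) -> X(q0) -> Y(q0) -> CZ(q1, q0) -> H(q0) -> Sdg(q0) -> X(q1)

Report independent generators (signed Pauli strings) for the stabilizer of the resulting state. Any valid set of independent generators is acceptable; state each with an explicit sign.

The final state is stabilized by the group generated by +XZ, -ZY; other independent generating sets are equally valid.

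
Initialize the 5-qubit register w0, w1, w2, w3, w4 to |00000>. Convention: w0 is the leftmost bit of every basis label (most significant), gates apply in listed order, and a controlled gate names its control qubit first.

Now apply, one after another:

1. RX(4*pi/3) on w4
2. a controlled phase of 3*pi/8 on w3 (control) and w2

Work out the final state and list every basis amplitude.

The resulting statevector has amplitude -1/2 on |00000>, -sqrt(3)*I/2 on |00001>, and 0 on every other basis state.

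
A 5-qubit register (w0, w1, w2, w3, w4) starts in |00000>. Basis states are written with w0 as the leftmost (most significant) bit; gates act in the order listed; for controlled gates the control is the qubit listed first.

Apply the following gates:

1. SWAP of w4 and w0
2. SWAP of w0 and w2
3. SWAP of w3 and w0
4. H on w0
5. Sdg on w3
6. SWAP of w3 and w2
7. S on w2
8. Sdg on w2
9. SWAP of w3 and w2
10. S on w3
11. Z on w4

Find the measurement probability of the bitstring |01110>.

A full measurement returns |01110> with probability 0.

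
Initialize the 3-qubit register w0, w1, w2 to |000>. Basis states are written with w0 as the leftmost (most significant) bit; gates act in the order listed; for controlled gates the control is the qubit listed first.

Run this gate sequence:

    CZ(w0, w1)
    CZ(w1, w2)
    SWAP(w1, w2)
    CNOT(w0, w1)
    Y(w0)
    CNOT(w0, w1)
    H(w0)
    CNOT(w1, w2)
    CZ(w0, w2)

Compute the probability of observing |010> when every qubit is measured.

The probability of measuring |010> is 0.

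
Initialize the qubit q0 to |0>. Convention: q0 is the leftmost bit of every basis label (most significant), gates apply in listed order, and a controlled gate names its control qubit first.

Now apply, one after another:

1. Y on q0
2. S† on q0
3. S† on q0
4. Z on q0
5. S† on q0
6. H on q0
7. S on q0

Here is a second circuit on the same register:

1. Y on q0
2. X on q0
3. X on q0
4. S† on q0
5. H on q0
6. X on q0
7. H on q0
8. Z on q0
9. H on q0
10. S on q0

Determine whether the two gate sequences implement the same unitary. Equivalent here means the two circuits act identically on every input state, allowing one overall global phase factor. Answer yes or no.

Yes, they are equivalent — the unitaries differ by at most a global phase.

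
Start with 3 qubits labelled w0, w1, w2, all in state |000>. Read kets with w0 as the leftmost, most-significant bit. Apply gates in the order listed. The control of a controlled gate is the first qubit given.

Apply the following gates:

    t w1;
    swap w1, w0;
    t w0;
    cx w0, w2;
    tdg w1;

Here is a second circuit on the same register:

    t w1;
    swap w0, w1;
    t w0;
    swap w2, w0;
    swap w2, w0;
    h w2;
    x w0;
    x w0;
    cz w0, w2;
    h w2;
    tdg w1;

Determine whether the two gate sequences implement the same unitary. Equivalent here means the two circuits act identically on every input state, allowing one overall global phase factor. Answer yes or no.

Yes, they are equivalent — the unitaries differ by at most a global phase.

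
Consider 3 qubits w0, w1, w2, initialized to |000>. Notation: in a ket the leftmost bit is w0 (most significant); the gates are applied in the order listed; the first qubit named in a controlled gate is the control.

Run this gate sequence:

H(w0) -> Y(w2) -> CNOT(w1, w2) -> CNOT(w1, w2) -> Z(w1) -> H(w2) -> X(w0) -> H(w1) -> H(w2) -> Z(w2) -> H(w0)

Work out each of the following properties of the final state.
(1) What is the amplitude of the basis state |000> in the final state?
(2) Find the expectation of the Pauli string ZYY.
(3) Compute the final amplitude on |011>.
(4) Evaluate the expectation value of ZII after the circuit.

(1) The amplitude on |000> is 0. Key observation: gates 3-4 undo each other exactly, leaving only the rest of the circuit to track.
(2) The expectation value of ZYY is 0.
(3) The amplitude on |011> is -sqrt(2)*I/2.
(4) In the final state, ZII has expectation 1.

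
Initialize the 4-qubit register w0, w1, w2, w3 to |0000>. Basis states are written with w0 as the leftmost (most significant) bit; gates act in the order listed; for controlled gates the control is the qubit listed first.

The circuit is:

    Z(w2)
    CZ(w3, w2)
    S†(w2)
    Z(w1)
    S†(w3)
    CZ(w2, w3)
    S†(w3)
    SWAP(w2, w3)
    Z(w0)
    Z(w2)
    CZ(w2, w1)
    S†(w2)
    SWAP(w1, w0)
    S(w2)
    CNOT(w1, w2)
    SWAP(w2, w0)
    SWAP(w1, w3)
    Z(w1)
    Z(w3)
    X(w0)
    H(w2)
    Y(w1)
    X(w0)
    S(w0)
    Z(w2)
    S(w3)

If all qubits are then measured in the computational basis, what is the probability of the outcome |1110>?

The probability of measuring |1110> is 0.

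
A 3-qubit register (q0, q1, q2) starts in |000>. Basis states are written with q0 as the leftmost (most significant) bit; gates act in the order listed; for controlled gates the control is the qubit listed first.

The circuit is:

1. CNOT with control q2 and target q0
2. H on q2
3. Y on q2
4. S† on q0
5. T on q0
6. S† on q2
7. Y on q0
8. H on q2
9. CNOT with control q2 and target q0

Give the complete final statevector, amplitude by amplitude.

The final amplitudes are 1/2 - I/2 on |001>, 1/2 + I/2 on |100>, and 0 on every other basis state.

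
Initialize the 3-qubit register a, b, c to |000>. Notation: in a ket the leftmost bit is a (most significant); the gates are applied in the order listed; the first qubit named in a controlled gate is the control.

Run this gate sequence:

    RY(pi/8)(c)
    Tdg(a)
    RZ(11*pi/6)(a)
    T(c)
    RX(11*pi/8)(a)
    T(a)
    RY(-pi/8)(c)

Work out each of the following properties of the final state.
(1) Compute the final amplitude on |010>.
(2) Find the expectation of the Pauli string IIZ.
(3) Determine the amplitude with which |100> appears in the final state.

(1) The amplitude on |010> is 0.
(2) In the final state, IIZ has expectation -2*sin(pi/16)**2*sin(5*pi/16)**2*cos(pi/16)**2 - 2*sin(pi/16)**2*cos(pi/16)**2*cos(5*pi/16)**2 + sin(pi/16)**4*cos(5*pi/16)**2 + sin(pi/16)**4*sin(5*pi/16)**2 + cos(pi/16)**4*cos(5*pi/16)**2 + sin(5*pi/16)**2*cos(pi/16)**4 + 2*exp(-I*pi/4)*sin(pi/16)**2*sin(5*pi/16)**2*cos(pi/16)**2 + 2*exp(-I*pi/4)*sin(pi/16)**2*cos(pi/16)**2*cos(5*pi/16)**2 + 2*exp(I*pi/4)*sin(pi/16)**2*cos(pi/16)**2*cos(5*pi/16)**2 + 2*exp(I*pi/4)*sin(pi/16)**2*sin(5*pi/16)**2*cos(pi/16)**2.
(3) The final state's coefficient on |100> equals -I*exp(-5*I*pi/12)*sin(pi/16)**2*sin(5*pi/16) - I*exp(-2*I*pi/3)*sin(5*pi/16)*cos(pi/16)**2.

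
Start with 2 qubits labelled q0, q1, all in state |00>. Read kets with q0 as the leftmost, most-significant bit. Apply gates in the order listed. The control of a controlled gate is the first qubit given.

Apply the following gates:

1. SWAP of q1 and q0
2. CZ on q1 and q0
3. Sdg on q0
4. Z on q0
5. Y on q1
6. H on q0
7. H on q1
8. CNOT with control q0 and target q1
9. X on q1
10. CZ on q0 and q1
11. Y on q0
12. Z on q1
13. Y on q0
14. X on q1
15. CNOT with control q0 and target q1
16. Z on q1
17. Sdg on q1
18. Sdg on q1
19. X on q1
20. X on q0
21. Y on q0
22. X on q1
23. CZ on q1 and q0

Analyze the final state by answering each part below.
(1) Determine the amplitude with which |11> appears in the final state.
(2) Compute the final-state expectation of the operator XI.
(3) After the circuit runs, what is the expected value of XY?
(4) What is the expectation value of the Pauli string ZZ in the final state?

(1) The final state's coefficient on |11> equals -1/2.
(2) The observable XI averages to 1.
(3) The observable XY averages to 0.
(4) The observable ZZ averages to 0.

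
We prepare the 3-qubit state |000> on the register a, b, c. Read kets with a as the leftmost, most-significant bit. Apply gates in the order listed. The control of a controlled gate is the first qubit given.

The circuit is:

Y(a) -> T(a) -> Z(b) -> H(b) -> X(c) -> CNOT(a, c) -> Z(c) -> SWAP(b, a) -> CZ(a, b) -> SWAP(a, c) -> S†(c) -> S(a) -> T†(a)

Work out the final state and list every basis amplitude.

The final amplitudes are sqrt(2)*exp(3*I*pi/4)/2 on |010>, -sqrt(2)*exp(I*pi/4)/2 on |011>, and 0 on every other basis state.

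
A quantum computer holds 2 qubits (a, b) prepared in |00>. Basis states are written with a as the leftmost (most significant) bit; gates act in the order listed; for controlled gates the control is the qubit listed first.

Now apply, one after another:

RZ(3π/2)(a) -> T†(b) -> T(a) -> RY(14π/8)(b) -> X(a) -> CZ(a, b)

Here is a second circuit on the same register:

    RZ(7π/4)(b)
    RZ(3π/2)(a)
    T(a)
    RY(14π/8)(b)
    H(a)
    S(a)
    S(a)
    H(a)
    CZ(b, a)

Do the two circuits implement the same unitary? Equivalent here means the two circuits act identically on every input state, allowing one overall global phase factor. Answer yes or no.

Yes: on every input state the two circuits agree up to one overall phase factor.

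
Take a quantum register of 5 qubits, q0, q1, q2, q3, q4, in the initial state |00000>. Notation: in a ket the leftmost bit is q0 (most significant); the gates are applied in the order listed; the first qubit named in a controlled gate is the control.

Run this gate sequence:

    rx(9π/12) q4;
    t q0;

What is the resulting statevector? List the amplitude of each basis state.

The resulting statevector has amplitude sqrt(2 - sqrt(2))/2 on |00000>, -I*sqrt(sqrt(2) + 2)/2 on |00001>, and 0 on every other basis state.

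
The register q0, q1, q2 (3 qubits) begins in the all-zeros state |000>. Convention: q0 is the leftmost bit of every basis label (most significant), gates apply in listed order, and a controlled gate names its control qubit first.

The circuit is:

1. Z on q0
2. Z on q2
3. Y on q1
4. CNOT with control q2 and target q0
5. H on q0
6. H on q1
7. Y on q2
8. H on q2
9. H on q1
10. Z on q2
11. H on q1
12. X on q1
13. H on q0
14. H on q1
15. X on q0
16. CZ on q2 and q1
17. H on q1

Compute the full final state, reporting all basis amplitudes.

The final amplitudes are 0 on |000>, 0 on |001>, 0 on |010>, 0 on |011>, 1/2 on |100>, -1/2 on |101>, -1/2 on |110>, 1/2 on |111>.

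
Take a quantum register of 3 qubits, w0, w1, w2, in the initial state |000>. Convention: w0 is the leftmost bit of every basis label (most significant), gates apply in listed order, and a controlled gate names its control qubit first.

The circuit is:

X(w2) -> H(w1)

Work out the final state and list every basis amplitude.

The resulting statevector has amplitude sqrt(2)/2 on |001>, sqrt(2)/2 on |011>, and 0 on every other basis state.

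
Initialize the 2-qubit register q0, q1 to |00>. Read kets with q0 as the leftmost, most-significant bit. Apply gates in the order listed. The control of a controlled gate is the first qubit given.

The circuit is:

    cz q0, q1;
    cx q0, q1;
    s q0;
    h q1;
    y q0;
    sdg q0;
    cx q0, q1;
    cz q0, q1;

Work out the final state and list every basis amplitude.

The final amplitudes are 0 on |00>, 0 on |01>, sqrt(2)/2 on |10>, -sqrt(2)/2 on |11>.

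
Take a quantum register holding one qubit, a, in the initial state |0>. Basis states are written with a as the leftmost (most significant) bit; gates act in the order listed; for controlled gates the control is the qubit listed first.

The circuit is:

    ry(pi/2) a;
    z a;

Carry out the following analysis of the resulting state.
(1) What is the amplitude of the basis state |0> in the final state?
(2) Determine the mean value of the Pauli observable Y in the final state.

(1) |0> carries amplitude sqrt(2)/2 in the final state.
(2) In the final state, Y has expectation 0.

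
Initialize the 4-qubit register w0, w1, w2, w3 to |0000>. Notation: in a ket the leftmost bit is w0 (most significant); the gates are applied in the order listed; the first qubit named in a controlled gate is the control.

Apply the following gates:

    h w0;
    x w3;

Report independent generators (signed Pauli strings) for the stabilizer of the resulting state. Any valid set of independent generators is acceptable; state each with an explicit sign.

One valid set of independent stabilizer generators is +XIII, +IZII, +IIZI, -IIIZ (any independent generating set of the same group is equally correct).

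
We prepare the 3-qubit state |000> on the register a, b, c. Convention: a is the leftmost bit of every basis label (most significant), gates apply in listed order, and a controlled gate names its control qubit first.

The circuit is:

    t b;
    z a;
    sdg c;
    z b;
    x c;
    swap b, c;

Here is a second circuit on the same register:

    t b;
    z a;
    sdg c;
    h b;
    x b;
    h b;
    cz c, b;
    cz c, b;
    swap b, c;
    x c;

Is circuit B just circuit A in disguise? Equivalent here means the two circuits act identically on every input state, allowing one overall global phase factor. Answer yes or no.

No: there is an input state on which the two circuits produce genuinely different outputs (not merely differing by a phase).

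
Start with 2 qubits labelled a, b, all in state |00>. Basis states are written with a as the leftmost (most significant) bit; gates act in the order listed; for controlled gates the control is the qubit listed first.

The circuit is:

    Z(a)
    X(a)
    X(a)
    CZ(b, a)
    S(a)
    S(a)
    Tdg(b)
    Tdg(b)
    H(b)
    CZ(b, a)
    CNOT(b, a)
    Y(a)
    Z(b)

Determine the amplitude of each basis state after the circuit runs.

After the circuit, the state carries amplitude 0 on |00>, sqrt(2)*I/2 on |01>, sqrt(2)*I/2 on |10>, 0 on |11>. Key observation: steps 2-3 multiply out to the identity, so the circuit reduces to the remaining gates.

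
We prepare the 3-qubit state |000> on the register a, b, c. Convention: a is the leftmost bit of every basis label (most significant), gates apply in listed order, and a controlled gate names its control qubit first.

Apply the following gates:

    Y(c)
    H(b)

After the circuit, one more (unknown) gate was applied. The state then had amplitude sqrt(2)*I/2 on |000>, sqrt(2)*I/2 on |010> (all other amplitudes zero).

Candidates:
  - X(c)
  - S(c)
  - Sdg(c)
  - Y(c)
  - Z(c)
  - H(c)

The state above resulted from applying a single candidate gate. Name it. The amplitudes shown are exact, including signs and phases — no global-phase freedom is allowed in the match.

The unique candidate consistent with the amplitudes is X(c).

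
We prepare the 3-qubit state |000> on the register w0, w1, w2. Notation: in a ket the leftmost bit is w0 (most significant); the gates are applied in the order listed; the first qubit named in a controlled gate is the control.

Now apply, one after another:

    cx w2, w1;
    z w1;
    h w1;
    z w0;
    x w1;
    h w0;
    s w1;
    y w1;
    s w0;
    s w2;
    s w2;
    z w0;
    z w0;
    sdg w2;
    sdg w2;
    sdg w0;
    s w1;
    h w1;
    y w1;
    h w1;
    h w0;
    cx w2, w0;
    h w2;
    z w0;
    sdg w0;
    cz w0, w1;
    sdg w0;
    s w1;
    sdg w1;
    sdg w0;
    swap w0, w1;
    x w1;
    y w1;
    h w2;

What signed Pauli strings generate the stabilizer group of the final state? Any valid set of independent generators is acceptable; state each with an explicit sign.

The stabilizer group can be generated by +XII, +IZI, +IIZ, among other valid generating sets. Key observation: the block from step 9 through step 16 cancels to the identity and can be dropped.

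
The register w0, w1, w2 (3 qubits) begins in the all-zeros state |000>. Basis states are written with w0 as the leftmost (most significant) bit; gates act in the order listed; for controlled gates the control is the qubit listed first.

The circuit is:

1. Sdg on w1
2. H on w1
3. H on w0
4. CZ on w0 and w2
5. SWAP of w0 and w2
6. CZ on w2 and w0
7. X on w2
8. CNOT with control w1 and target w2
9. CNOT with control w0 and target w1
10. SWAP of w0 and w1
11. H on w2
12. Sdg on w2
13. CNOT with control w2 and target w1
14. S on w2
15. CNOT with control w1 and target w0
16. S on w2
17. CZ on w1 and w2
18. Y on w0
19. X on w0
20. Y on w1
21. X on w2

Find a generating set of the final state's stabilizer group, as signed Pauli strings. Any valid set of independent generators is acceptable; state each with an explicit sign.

The stabilizer group can be generated by -XII, -IZI, -IIZ, among other valid generating sets.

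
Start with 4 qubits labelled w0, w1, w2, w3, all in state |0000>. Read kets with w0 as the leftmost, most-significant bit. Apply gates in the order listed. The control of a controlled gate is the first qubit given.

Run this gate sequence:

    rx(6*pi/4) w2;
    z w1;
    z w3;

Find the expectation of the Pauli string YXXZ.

The expectation value of YXXZ is 0.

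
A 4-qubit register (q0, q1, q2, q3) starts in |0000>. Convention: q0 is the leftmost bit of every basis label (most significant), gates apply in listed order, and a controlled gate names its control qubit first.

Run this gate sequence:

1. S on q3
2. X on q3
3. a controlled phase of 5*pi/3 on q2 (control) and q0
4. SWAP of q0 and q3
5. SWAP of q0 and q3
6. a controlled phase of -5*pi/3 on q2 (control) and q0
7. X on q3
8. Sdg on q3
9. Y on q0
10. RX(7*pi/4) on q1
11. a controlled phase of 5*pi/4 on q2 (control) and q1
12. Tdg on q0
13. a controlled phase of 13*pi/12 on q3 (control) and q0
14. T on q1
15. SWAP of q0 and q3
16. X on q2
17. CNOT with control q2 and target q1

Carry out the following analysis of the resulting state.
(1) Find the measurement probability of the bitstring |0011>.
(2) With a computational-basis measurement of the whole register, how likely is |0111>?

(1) A full measurement returns |0011> with probability 1/2 - sqrt(2)/4. Key observation: steps 1-8 multiply out to the identity, so the circuit reduces to the remaining gates.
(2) A full measurement returns |0111> with probability sqrt(2)/4 + 1/2.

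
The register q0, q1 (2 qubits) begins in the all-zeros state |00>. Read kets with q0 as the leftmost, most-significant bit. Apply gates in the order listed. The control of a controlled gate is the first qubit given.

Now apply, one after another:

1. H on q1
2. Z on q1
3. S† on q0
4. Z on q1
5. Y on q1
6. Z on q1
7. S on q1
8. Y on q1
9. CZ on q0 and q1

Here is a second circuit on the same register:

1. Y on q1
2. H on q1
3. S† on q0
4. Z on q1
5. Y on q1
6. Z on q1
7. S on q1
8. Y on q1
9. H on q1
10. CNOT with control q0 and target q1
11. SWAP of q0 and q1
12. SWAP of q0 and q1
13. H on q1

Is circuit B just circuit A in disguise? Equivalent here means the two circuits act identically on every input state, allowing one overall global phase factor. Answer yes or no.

No, they are not equivalent — no single phase factor reconciles the two unitaries.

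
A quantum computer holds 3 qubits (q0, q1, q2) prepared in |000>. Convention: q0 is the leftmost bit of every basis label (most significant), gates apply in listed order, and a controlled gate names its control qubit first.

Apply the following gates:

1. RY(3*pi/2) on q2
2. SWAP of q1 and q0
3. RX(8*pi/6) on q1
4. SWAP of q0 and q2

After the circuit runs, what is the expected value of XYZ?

The observable XYZ averages to -sqrt(3)/2.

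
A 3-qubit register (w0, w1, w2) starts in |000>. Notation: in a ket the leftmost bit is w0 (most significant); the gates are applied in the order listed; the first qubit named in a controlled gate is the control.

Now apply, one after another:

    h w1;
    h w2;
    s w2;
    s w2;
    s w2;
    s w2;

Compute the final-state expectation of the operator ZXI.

The expectation value of ZXI is 1. Key observation: gates 3-6 undo each other exactly, leaving only the rest of the circuit to track.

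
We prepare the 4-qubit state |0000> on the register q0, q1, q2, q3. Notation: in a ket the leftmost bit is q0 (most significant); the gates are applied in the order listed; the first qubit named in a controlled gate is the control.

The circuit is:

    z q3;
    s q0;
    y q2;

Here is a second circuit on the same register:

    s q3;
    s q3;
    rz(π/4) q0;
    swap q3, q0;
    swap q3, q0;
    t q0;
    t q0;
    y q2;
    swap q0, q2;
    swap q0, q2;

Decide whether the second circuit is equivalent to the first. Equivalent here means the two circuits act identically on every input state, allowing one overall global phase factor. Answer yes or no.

No — the two circuits implement different unitaries, even allowing a global phase.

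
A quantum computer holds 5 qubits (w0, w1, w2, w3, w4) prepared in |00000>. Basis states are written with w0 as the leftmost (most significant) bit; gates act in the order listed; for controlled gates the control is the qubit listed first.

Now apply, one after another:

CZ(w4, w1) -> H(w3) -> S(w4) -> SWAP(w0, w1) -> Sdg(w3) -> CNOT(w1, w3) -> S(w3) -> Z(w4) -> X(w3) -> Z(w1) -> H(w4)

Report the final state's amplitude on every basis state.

The resulting statevector has amplitude 1/2 on |00000>, 1/2 on |00001>, 1/2 on |00010>, 1/2 on |00011>, and 0 on every other basis state.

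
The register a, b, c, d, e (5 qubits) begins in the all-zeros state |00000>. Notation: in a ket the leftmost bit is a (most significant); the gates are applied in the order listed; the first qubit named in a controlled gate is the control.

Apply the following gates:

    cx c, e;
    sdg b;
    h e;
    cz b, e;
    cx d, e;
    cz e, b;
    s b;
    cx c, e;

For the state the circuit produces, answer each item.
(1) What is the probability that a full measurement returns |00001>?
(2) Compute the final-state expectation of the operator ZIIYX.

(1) Outcome |00001> occurs with probability 1/2.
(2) The expectation value of ZIIYX is 0.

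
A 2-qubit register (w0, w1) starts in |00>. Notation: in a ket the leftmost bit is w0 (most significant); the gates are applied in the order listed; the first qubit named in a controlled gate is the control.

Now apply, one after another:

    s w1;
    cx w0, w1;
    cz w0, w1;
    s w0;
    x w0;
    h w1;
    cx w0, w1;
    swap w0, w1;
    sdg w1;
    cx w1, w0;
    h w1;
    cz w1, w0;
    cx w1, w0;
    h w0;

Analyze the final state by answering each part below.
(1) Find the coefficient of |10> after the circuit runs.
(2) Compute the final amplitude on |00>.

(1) The final state's coefficient on |10> equals 0.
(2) |00> carries amplitude -sqrt(2)*I/2 in the final state.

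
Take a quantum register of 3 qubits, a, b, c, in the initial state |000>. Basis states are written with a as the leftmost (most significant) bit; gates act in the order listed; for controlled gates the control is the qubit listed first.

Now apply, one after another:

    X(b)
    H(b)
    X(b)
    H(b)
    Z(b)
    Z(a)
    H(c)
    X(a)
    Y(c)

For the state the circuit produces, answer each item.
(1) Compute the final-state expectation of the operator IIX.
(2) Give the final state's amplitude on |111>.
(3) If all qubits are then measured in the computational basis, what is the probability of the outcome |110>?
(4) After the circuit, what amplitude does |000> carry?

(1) The observable IIX averages to -1. Key observation: gates 2-5 undo each other exactly, leaving only the rest of the circuit to track.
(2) The final state's coefficient on |111> equals sqrt(2)*I/2.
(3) The probability of measuring |110> is 1/2.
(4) The final state's coefficient on |000> equals 0.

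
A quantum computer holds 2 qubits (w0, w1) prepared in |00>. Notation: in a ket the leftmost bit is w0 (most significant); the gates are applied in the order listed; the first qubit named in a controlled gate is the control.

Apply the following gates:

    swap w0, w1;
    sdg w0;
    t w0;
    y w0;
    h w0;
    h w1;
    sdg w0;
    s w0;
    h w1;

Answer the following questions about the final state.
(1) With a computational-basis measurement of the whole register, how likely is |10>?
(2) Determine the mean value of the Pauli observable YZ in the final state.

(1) The probability of measuring |10> is 1/2.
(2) The expectation value of YZ is 0.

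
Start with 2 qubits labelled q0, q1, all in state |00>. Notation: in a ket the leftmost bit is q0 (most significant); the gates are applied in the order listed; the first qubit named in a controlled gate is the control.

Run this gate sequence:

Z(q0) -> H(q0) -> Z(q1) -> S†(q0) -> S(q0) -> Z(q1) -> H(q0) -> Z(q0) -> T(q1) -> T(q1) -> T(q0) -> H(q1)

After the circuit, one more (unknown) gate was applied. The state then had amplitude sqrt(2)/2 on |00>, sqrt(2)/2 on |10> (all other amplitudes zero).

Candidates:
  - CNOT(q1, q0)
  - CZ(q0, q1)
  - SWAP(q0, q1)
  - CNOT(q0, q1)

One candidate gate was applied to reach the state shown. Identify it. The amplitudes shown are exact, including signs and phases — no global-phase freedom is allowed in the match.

It was SWAP(q0, q1) that produced the state shown. Key observation: gates 1-8 undo each other exactly, leaving only the rest of the circuit to track.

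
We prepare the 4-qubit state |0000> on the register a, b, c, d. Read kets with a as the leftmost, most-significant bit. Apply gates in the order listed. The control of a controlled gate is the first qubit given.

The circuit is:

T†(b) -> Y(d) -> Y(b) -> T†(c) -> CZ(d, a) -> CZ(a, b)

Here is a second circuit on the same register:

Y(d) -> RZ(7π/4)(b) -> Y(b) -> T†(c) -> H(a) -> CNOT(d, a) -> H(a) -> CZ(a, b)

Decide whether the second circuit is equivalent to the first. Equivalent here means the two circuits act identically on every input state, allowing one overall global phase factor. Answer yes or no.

Yes: on every input state the two circuits agree up to one overall phase factor.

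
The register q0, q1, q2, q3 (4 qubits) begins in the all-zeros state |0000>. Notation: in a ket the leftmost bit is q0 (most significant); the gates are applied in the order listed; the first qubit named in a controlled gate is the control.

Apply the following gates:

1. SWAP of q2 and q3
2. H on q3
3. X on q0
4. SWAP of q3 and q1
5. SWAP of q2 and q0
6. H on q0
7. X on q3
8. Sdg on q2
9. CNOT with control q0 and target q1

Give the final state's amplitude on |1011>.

The final state's coefficient on |1011> equals -I/2.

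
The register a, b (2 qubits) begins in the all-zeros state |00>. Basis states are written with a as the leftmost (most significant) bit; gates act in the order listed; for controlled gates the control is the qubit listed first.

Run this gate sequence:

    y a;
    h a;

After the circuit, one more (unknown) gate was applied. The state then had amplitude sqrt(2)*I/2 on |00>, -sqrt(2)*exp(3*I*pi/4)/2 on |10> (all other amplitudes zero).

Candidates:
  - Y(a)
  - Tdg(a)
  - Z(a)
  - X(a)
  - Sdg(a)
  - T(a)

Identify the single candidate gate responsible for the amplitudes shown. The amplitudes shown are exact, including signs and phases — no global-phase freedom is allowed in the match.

The unique candidate consistent with the amplitudes is T(a).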